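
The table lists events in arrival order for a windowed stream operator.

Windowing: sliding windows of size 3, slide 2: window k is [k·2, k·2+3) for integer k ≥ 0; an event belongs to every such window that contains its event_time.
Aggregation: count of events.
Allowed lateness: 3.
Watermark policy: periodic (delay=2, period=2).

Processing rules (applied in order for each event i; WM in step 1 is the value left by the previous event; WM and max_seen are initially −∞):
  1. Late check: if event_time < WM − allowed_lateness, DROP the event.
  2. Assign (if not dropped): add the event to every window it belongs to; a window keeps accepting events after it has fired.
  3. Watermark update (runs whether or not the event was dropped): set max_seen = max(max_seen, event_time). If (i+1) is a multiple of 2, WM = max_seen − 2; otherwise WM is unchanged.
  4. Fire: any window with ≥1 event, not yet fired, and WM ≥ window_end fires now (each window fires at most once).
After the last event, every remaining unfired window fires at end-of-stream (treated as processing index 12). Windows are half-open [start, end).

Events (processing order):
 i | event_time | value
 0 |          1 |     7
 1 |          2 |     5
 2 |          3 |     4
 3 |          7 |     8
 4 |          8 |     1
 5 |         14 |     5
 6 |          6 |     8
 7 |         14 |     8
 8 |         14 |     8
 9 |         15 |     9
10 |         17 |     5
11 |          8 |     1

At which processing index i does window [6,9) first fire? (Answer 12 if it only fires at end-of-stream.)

i=0 t=1 v=7: → [0,3); WM=−∞
i=1 t=2 v=5: → [2,5),[0,3); WM=0
i=2 t=3 v=4: → [2,5); WM=0
i=3 t=7 v=8: → [6,9); WM=5; [0,3) fires=2 [2,5) fires=2
i=4 t=8 v=1: → [8,11),[6,9); WM=5
i=5 t=14 v=5: → [14,17),[12,15); WM=12; [6,9) fires=2 [8,11) fires=1
i=6 t=6 v=8: DROP (t<12-3); WM=12
i=7 t=14 v=8: → [14,17),[12,15); WM=12
i=8 t=14 v=8: → [14,17),[12,15); WM=12
i=9 t=15 v=9: → [14,17); WM=13
i=10 t=17 v=5: → [16,19); WM=13
i=11 t=8 v=1: DROP (t<13-3); WM=15; [12,15) fires=3

5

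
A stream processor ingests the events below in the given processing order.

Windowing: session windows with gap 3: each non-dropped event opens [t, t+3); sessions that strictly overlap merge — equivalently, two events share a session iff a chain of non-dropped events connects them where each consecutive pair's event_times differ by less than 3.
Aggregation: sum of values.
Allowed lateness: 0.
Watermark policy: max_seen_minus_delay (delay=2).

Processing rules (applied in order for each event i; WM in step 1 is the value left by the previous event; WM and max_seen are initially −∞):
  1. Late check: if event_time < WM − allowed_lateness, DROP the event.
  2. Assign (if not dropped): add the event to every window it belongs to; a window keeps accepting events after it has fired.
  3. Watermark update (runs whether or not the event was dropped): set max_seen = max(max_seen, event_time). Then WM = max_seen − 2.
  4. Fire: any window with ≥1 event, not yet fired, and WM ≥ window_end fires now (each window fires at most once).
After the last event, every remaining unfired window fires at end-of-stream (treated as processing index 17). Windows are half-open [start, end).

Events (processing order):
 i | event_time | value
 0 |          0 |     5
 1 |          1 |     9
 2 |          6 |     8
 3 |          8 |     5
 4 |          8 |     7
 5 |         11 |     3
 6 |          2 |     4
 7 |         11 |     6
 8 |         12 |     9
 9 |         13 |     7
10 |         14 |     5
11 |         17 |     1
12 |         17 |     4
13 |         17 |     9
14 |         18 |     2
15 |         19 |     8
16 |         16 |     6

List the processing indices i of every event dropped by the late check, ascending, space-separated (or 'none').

6 16

i=0 t=0 v=5: → [0,3); WM=-2
i=1 t=1 v=9: → [0,4); WM=-1
i=2 t=6 v=8: → [6,9); WM=4
i=3 t=8 v=5: → [6,11); WM=6
i=4 t=8 v=7: → [6,11); WM=6
i=5 t=11 v=3: → [11,14); WM=9
i=6 t=2 v=4: DROP (t<9-0); WM=9
i=7 t=11 v=6: → [11,14); WM=9
i=8 t=12 v=9: → [11,15); WM=10
i=9 t=13 v=7: → [11,16); WM=11
i=10 t=14 v=5: → [11,17); WM=12
i=11 t=17 v=1: → [17,20); WM=15
i=12 t=17 v=4: → [17,20); WM=15
i=13 t=17 v=9: → [17,20); WM=15
i=14 t=18 v=2: → [17,21); WM=16
i=15 t=19 v=8: → [17,22); WM=17
i=16 t=16 v=6: DROP (t<17-0); WM=17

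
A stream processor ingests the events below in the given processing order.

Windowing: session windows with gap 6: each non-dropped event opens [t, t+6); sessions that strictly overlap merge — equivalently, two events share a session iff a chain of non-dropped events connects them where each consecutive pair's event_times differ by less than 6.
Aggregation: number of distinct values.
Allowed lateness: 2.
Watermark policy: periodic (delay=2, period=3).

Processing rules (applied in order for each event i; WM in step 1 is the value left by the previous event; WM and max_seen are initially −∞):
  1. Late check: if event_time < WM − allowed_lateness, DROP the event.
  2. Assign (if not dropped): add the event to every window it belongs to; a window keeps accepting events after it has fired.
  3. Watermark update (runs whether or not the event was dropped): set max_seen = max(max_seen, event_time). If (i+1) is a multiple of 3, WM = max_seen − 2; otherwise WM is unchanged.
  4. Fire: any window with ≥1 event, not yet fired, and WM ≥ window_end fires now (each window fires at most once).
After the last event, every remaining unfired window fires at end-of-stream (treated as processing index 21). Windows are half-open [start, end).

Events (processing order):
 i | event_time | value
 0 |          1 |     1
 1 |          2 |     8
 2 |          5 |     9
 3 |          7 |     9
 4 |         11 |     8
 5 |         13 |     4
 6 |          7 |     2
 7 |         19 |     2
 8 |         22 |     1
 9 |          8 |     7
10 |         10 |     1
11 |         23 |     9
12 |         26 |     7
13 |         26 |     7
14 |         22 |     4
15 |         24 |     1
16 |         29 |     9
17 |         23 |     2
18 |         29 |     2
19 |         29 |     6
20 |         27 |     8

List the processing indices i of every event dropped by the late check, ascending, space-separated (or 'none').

6 9 10

i=0 t=1 v=1: → [1,7); WM=−∞
i=1 t=2 v=8: → [1,8); WM=−∞
i=2 t=5 v=9: → [1,11); WM=3
i=3 t=7 v=9: → [1,13); WM=3
i=4 t=11 v=8: → [1,17); WM=3
i=5 t=13 v=4: → [1,19); WM=11
i=6 t=7 v=2: DROP (t<11-2); WM=11
i=7 t=19 v=2: → [19,25); WM=11
i=8 t=22 v=1: → [19,28); WM=20
i=9 t=8 v=7: DROP (t<20-2); WM=20
i=10 t=10 v=1: DROP (t<20-2); WM=20
i=11 t=23 v=9: → [19,29); WM=21
i=12 t=26 v=7: → [19,32); WM=21
i=13 t=26 v=7: → [19,32); WM=21
i=14 t=22 v=4: → [19,32); WM=24
i=15 t=24 v=1: → [19,32); WM=24
i=16 t=29 v=9: → [19,35); WM=24
i=17 t=23 v=2: → [19,35); WM=27
i=18 t=29 v=2: → [19,35); WM=27
i=19 t=29 v=6: → [19,35); WM=27
i=20 t=27 v=8: → [19,35); WM=27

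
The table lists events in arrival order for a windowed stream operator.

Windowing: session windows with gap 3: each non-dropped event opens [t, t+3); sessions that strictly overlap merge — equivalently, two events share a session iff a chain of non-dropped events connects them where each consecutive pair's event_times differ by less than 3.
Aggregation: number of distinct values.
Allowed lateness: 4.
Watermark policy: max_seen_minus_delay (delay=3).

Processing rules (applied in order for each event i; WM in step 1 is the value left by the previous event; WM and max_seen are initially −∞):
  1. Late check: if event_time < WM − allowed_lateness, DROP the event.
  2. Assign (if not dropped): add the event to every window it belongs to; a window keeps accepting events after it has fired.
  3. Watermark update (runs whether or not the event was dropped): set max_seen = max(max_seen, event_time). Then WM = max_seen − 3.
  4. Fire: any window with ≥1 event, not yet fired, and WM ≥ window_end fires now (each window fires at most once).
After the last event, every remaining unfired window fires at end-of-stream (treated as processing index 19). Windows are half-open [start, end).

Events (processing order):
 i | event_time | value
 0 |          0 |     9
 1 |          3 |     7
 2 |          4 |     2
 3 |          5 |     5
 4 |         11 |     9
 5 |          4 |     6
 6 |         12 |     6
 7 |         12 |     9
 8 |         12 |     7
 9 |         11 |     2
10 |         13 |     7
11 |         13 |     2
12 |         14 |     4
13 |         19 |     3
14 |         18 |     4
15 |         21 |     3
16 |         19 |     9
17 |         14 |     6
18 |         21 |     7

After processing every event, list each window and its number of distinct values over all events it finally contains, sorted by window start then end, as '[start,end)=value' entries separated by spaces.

i=0 t=0 v=9: → [0,3); WM=-3
i=1 t=3 v=7: → [3,6); WM=0
i=2 t=4 v=2: → [3,7); WM=1
i=3 t=5 v=5: → [3,8); WM=2
i=4 t=11 v=9: → [11,14); WM=8
i=5 t=4 v=6: → [3,8); WM=8
i=6 t=12 v=6: → [11,15); WM=9
i=7 t=12 v=9: → [11,15); WM=9
i=8 t=12 v=7: → [11,15); WM=9
i=9 t=11 v=2: → [11,15); WM=9
i=10 t=13 v=7: → [11,16); WM=10
i=11 t=13 v=2: → [11,16); WM=10
i=12 t=14 v=4: → [11,17); WM=11
i=13 t=19 v=3: → [19,22); WM=16
i=14 t=18 v=4: → [18,22); WM=16
i=15 t=21 v=3: → [18,24); WM=18
i=16 t=19 v=9: → [18,24); WM=18
i=17 t=14 v=6: → [11,17); WM=18
i=18 t=21 v=7: → [18,24); WM=18

[0,3)=1 [3,8)=4 [11,17)=5 [18,24)=4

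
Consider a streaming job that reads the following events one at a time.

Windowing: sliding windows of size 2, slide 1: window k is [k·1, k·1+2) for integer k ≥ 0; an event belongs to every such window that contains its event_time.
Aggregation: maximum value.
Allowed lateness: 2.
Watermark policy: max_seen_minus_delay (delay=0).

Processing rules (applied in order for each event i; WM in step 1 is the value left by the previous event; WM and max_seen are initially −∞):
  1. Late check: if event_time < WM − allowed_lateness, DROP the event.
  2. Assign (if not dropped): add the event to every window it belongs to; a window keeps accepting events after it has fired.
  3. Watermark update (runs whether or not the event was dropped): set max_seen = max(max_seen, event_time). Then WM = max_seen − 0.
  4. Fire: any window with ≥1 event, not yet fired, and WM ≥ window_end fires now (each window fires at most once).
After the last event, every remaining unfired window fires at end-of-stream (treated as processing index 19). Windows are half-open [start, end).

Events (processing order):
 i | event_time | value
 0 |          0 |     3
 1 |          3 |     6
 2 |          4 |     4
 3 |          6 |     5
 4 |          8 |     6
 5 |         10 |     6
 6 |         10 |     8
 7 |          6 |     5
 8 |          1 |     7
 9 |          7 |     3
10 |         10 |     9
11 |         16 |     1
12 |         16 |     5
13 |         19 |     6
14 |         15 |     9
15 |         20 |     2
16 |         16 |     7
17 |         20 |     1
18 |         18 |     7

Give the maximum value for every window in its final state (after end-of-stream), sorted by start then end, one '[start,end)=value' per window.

i=0 t=0 v=3: → [0,2); WM=0
i=1 t=3 v=6: → [3,5),[2,4); WM=3; [0,2) fires=3
i=2 t=4 v=4: → [4,6),[3,5); WM=4; [2,4) fires=6
i=3 t=6 v=5: → [6,8),[5,7); WM=6; [3,5) fires=6 [4,6) fires=4
i=4 t=8 v=6: → [8,10),[7,9); WM=8; [5,7) fires=5 [6,8) fires=5
i=5 t=10 v=6: → [10,12),[9,11); WM=10; [7,9) fires=6 [8,10) fires=6
i=6 t=10 v=8: → [10,12),[9,11); WM=10
i=7 t=6 v=5: DROP (t<10-2); WM=10
i=8 t=1 v=7: DROP (t<10-2); WM=10
i=9 t=7 v=3: DROP (t<10-2); WM=10
i=10 t=10 v=9: → [10,12),[9,11); WM=10
i=11 t=16 v=1: → [16,18),[15,17); WM=16; [9,11) fires=9 [10,12) fires=9
i=12 t=16 v=5: → [16,18),[15,17); WM=16
i=13 t=19 v=6: → [19,21),[18,20); WM=19; [15,17) fires=5 [16,18) fires=5
i=14 t=15 v=9: DROP (t<19-2); WM=19
i=15 t=20 v=2: → [20,22),[19,21); WM=20; [18,20) fires=6
i=16 t=16 v=7: DROP (t<20-2); WM=20
i=17 t=20 v=1: → [20,22),[19,21); WM=20
i=18 t=18 v=7: → [18,20),[17,19); WM=20; [17,19) fires=7

[0,2)=3 [2,4)=6 [3,5)=6 [4,6)=4 [5,7)=5 [6,8)=5 [7,9)=6 [8,10)=6 [9,11)=9 [10,12)=9 [15,17)=5 [16,18)=5 [17,19)=7 [18,20)=7 [19,21)=6 [20,22)=2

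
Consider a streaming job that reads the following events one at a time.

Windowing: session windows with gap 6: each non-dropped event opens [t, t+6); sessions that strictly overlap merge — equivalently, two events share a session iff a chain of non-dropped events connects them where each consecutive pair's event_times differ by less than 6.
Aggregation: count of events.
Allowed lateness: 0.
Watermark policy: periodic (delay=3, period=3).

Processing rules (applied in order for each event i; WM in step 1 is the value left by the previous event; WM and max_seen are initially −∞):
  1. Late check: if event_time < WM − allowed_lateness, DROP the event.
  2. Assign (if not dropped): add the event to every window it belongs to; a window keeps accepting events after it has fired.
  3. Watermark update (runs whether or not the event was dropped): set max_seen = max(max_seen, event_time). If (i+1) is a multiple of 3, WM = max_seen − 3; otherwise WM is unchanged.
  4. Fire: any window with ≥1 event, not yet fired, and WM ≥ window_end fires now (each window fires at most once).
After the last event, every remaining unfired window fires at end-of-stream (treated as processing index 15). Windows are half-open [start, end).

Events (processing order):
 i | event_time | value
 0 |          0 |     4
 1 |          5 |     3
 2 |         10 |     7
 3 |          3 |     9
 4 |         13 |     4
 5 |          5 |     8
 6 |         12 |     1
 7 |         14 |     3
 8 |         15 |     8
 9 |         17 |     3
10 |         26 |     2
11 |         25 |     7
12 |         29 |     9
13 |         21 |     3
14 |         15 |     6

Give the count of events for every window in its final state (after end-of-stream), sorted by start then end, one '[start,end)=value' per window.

[0,23)=8 [25,35)=3

i=0 t=0 v=4: → [0,6); WM=−∞
i=1 t=5 v=3: → [0,11); WM=−∞
i=2 t=10 v=7: → [0,16); WM=7
i=3 t=3 v=9: DROP (t<7-0); WM=7
i=4 t=13 v=4: → [0,19); WM=7
i=5 t=5 v=8: DROP (t<7-0); WM=10
i=6 t=12 v=1: → [0,19); WM=10
i=7 t=14 v=3: → [0,20); WM=10
i=8 t=15 v=8: → [0,21); WM=12
i=9 t=17 v=3: → [0,23); WM=12
i=10 t=26 v=2: → [26,32); WM=12
i=11 t=25 v=7: → [25,32); WM=23
i=12 t=29 v=9: → [25,35); WM=23
i=13 t=21 v=3: DROP (t<23-0); WM=23
i=14 t=15 v=6: DROP (t<23-0); WM=26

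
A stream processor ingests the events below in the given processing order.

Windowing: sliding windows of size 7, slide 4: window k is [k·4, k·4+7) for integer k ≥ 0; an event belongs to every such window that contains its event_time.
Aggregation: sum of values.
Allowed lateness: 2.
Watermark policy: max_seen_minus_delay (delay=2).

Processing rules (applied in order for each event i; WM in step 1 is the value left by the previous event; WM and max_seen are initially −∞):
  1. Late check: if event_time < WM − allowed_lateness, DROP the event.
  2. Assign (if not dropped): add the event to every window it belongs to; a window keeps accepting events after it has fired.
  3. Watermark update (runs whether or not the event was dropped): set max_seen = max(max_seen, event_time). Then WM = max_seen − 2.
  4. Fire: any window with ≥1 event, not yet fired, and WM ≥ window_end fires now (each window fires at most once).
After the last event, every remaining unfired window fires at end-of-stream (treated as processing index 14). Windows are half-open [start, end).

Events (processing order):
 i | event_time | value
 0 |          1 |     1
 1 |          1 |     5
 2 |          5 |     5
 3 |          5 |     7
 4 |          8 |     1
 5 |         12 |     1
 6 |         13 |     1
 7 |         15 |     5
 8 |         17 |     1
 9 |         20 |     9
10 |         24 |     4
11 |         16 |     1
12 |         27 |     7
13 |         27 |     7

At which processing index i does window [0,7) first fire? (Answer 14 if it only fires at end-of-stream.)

i=0 t=1 v=1: → [0,7); WM=-1
i=1 t=1 v=5: → [0,7); WM=-1
i=2 t=5 v=5: → [4,11),[0,7); WM=3
i=3 t=5 v=7: → [4,11),[0,7); WM=3
i=4 t=8 v=1: → [8,15),[4,11); WM=6
i=5 t=12 v=1: → [12,19),[8,15); WM=10; [0,7) fires=18
i=6 t=13 v=1: → [12,19),[8,15); WM=11; [4,11) fires=13
i=7 t=15 v=5: → [12,19); WM=13
i=8 t=17 v=1: → [16,23),[12,19); WM=15; [8,15) fires=3
i=9 t=20 v=9: → [20,27),[16,23); WM=18
i=10 t=24 v=4: → [24,31),[20,27); WM=22; [12,19) fires=8
i=11 t=16 v=1: DROP (t<22-2); WM=22
i=12 t=27 v=7: → [24,31); WM=25; [16,23) fires=10
i=13 t=27 v=7: → [24,31); WM=25

5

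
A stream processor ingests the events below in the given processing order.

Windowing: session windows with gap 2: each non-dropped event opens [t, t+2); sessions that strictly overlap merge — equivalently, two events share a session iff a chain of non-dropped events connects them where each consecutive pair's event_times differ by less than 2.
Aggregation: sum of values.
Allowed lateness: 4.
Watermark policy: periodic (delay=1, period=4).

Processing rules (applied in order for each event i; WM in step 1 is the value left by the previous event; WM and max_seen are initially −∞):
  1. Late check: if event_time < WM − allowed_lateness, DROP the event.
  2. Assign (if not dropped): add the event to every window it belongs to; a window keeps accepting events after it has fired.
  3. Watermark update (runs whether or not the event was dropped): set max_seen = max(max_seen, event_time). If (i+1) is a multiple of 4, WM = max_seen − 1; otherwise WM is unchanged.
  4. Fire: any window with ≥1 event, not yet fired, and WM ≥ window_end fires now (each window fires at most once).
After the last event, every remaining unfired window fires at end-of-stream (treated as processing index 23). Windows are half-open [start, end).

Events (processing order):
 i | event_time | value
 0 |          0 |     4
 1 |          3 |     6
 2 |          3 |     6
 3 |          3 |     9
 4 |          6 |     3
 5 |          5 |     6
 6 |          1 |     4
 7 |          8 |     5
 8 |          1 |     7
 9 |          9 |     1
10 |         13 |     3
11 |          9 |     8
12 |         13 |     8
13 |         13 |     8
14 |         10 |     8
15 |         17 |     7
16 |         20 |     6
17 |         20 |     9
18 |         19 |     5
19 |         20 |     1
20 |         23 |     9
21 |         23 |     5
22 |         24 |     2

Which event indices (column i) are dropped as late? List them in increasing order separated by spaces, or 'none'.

8

i=0 t=0 v=4: → [0,2); WM=−∞
i=1 t=3 v=6: → [3,5); WM=−∞
i=2 t=3 v=6: → [3,5); WM=−∞
i=3 t=3 v=9: → [3,5); WM=2
i=4 t=6 v=3: → [6,8); WM=2
i=5 t=5 v=6: → [5,8); WM=2
i=6 t=1 v=4: → [0,3); WM=2
i=7 t=8 v=5: → [8,10); WM=7
i=8 t=1 v=7: DROP (t<7-4); WM=7
i=9 t=9 v=1: → [8,11); WM=7
i=10 t=13 v=3: → [13,15); WM=7
i=11 t=9 v=8: → [8,11); WM=12
i=12 t=13 v=8: → [13,15); WM=12
i=13 t=13 v=8: → [13,15); WM=12
i=14 t=10 v=8: → [8,12); WM=12
i=15 t=17 v=7: → [17,19); WM=16
i=16 t=20 v=6: → [20,22); WM=16
i=17 t=20 v=9: → [20,22); WM=16
i=18 t=19 v=5: → [19,22); WM=16
i=19 t=20 v=1: → [19,22); WM=19
i=20 t=23 v=9: → [23,25); WM=19
i=21 t=23 v=5: → [23,25); WM=19
i=22 t=24 v=2: → [23,26); WM=19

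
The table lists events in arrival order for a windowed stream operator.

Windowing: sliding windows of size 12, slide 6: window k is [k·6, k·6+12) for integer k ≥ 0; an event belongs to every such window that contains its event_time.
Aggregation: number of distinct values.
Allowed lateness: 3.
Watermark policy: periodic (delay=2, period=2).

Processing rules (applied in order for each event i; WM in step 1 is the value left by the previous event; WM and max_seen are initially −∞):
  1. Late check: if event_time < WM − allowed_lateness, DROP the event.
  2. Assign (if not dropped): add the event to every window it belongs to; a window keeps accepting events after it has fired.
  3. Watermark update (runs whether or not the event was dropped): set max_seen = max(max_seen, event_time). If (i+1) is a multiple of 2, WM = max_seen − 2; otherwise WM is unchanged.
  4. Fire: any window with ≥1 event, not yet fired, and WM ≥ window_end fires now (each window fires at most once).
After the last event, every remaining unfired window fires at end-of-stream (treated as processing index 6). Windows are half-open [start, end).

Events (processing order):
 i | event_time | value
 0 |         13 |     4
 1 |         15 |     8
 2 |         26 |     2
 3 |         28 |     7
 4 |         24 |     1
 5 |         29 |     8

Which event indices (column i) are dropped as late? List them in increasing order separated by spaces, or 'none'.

none

i=0 t=13 v=4: → [12,24),[6,18); WM=−∞
i=1 t=15 v=8: → [12,24),[6,18); WM=13
i=2 t=26 v=2: → [24,36),[18,30); WM=13
i=3 t=28 v=7: → [24,36),[18,30); WM=26; [6,18) fires=2 [12,24) fires=2
i=4 t=24 v=1: → [24,36),[18,30); WM=26
i=5 t=29 v=8: → [24,36),[18,30); WM=27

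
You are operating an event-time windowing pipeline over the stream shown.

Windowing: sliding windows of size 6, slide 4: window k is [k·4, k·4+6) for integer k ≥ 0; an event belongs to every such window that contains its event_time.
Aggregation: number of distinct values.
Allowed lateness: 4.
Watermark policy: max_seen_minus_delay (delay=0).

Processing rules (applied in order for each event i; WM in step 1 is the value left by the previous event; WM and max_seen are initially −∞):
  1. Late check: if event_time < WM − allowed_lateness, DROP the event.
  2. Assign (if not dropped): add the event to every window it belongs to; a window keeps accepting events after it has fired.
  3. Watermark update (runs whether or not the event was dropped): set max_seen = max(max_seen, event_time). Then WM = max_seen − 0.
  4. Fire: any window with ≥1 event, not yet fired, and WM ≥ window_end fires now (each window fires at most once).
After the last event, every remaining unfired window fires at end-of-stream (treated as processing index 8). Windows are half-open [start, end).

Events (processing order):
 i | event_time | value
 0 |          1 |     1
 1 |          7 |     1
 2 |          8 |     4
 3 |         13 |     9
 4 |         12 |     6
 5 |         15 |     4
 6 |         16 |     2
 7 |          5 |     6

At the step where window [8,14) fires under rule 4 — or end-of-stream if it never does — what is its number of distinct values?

i=0 t=1 v=1: → [0,6); WM=1
i=1 t=7 v=1: → [4,10); WM=7; [0,6) fires=1
i=2 t=8 v=4: → [8,14),[4,10); WM=8
i=3 t=13 v=9: → [12,18),[8,14); WM=13; [4,10) fires=2
i=4 t=12 v=6: → [12,18),[8,14); WM=13
i=5 t=15 v=4: → [12,18); WM=15; [8,14) fires=3
i=6 t=16 v=2: → [16,22),[12,18); WM=16
i=7 t=5 v=6: DROP (t<16-4); WM=16

3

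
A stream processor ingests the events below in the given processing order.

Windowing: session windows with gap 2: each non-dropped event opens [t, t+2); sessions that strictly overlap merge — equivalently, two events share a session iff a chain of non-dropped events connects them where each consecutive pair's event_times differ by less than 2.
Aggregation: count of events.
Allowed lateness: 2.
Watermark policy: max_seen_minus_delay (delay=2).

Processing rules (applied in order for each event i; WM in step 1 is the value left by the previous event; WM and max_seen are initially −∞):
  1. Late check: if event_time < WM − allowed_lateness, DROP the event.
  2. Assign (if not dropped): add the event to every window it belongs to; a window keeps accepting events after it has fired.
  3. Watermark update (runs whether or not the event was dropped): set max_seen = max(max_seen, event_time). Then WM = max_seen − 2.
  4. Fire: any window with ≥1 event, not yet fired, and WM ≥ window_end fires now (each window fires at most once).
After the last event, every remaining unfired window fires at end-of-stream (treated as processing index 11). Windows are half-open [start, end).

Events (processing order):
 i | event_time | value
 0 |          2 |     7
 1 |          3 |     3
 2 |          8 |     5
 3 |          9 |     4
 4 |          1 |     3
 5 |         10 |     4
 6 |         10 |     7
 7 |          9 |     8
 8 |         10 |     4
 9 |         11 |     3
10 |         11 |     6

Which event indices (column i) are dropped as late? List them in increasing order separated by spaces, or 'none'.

4

i=0 t=2 v=7: → [2,4); WM=0
i=1 t=3 v=3: → [2,5); WM=1
i=2 t=8 v=5: → [8,10); WM=6
i=3 t=9 v=4: → [8,11); WM=7
i=4 t=1 v=3: DROP (t<7-2); WM=7
i=5 t=10 v=4: → [8,12); WM=8
i=6 t=10 v=7: → [8,12); WM=8
i=7 t=9 v=8: → [8,12); WM=8
i=8 t=10 v=4: → [8,12); WM=8
i=9 t=11 v=3: → [8,13); WM=9
i=10 t=11 v=6: → [8,13); WM=9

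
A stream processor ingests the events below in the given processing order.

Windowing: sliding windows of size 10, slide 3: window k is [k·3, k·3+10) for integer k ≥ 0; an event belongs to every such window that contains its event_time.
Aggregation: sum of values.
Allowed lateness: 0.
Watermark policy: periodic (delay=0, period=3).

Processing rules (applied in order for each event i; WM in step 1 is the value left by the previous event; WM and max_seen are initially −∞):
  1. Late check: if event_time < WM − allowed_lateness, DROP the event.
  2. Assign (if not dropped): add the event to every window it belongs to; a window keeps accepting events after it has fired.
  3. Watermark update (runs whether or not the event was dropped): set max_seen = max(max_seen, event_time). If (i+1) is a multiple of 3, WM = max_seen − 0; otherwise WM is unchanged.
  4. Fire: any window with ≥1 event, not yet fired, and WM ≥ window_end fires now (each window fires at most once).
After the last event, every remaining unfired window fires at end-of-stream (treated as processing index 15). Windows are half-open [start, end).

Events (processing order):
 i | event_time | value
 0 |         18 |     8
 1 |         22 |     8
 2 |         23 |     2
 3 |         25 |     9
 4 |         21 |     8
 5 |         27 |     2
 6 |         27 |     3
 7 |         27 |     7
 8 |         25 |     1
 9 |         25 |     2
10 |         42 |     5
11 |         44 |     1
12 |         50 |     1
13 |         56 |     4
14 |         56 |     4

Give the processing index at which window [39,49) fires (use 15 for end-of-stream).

i=0 t=18 v=8: → [18,28),[15,25),[12,22),[9,19); WM=−∞
i=1 t=22 v=8: → [21,31),[18,28),[15,25); WM=−∞
i=2 t=23 v=2: → [21,31),[18,28),[15,25); WM=23; [9,19) fires=8 [12,22) fires=8
i=3 t=25 v=9: → [24,34),[21,31),[18,28); WM=23
i=4 t=21 v=8: DROP (t<23-0); WM=23
i=5 t=27 v=2: → [27,37),[24,34),[21,31),[18,28); WM=27; [15,25) fires=18
i=6 t=27 v=3: → [27,37),[24,34),[21,31),[18,28); WM=27
i=7 t=27 v=7: → [27,37),[24,34),[21,31),[18,28); WM=27
i=8 t=25 v=1: DROP (t<27-0); WM=27
i=9 t=25 v=2: DROP (t<27-0); WM=27
i=10 t=42 v=5: → [42,52),[39,49),[36,46),[33,43); WM=27
i=11 t=44 v=1: → [42,52),[39,49),[36,46); WM=44; [18,28) fires=39 [21,31) fires=31 [24,34) fires=21 [27,37) fires=12 [33,43) fires=5
i=12 t=50 v=1: → [48,58),[45,55),[42,52); WM=44
i=13 t=56 v=4: → [54,64),[51,61),[48,58); WM=44
i=14 t=56 v=4: → [54,64),[51,61),[48,58); WM=56; [36,46) fires=6 [39,49) fires=6 [42,52) fires=7 [45,55) fires=1

14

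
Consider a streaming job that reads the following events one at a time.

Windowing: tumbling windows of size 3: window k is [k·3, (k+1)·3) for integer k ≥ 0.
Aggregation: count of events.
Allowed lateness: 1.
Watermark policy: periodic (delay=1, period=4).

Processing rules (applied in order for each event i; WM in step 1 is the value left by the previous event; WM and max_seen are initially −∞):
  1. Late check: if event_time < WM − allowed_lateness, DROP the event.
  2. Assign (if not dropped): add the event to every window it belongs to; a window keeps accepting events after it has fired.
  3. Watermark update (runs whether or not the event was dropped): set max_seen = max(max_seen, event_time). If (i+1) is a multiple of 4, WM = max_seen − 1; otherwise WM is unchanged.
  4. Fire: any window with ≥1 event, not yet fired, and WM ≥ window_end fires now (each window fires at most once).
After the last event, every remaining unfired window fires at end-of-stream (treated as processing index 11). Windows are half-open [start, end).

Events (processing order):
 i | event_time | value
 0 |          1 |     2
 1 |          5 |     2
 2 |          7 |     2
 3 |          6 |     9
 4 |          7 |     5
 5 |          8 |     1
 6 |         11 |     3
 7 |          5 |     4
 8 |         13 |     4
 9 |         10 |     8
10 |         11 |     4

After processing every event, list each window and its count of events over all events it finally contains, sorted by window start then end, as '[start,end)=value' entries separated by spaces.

[0,3)=1 [3,6)=2 [6,9)=4 [9,12)=3 [12,15)=1

i=0 t=1 v=2: → [0,3); WM=−∞
i=1 t=5 v=2: → [3,6); WM=−∞
i=2 t=7 v=2: → [6,9); WM=−∞
i=3 t=6 v=9: → [6,9); WM=6; [0,3) fires=1 [3,6) fires=1
i=4 t=7 v=5: → [6,9); WM=6
i=5 t=8 v=1: → [6,9); WM=6
i=6 t=11 v=3: → [9,12); WM=6
i=7 t=5 v=4: → [3,6); WM=10; [6,9) fires=4
i=8 t=13 v=4: → [12,15); WM=10
i=9 t=10 v=8: → [9,12); WM=10
i=10 t=11 v=4: → [9,12); WM=10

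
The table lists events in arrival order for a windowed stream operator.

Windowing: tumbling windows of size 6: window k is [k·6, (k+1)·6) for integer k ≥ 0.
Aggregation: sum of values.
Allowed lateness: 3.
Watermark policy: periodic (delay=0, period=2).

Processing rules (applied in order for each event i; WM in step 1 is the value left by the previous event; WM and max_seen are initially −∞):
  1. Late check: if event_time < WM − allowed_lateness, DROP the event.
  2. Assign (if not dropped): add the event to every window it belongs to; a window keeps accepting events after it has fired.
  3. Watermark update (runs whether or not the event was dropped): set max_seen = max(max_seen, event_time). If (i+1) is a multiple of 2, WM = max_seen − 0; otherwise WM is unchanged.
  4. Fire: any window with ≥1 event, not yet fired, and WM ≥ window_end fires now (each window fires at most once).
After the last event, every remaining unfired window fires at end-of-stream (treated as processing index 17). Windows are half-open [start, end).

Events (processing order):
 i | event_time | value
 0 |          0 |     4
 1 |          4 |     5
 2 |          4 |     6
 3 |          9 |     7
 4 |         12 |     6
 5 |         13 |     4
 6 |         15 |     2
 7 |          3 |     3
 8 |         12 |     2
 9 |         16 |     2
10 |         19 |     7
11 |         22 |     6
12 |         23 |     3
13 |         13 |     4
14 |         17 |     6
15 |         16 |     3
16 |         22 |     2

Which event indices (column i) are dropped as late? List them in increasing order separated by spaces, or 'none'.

7 13 14 15

i=0 t=0 v=4: → [0,6); WM=−∞
i=1 t=4 v=5: → [0,6); WM=4
i=2 t=4 v=6: → [0,6); WM=4
i=3 t=9 v=7: → [6,12); WM=9; [0,6) fires=15
i=4 t=12 v=6: → [12,18); WM=9
i=5 t=13 v=4: → [12,18); WM=13; [6,12) fires=7
i=6 t=15 v=2: → [12,18); WM=13
i=7 t=3 v=3: DROP (t<13-3); WM=15
i=8 t=12 v=2: → [12,18); WM=15
i=9 t=16 v=2: → [12,18); WM=16
i=10 t=19 v=7: → [18,24); WM=16
i=11 t=22 v=6: → [18,24); WM=22; [12,18) fires=16
i=12 t=23 v=3: → [18,24); WM=22
i=13 t=13 v=4: DROP (t<22-3); WM=23
i=14 t=17 v=6: DROP (t<23-3); WM=23
i=15 t=16 v=3: DROP (t<23-3); WM=23
i=16 t=22 v=2: → [18,24); WM=23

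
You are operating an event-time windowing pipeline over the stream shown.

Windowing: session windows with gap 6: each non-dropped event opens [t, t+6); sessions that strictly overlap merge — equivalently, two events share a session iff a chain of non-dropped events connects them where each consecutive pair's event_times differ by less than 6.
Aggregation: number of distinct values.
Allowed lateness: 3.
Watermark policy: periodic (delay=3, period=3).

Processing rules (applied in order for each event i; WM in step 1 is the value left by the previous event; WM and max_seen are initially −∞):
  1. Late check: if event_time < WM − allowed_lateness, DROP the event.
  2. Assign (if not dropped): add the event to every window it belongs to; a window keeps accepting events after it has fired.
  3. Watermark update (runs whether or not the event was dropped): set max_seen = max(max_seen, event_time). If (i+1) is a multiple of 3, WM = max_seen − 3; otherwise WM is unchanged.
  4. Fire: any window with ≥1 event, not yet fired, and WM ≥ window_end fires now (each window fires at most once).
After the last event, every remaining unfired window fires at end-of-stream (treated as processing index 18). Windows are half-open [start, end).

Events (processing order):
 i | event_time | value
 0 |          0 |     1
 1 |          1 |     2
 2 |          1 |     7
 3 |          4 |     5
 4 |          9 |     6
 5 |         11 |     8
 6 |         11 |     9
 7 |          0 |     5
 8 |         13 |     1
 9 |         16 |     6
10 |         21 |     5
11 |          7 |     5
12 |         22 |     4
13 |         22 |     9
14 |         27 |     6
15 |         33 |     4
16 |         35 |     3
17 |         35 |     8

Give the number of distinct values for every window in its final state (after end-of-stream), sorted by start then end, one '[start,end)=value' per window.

i=0 t=0 v=1: → [0,6); WM=−∞
i=1 t=1 v=2: → [0,7); WM=−∞
i=2 t=1 v=7: → [0,7); WM=-2
i=3 t=4 v=5: → [0,10); WM=-2
i=4 t=9 v=6: → [0,15); WM=-2
i=5 t=11 v=8: → [0,17); WM=8
i=6 t=11 v=9: → [0,17); WM=8
i=7 t=0 v=5: DROP (t<8-3); WM=8
i=8 t=13 v=1: → [0,19); WM=10
i=9 t=16 v=6: → [0,22); WM=10
i=10 t=21 v=5: → [0,27); WM=10
i=11 t=7 v=5: → [0,27); WM=18
i=12 t=22 v=4: → [0,28); WM=18
i=13 t=22 v=9: → [0,28); WM=18
i=14 t=27 v=6: → [0,33); WM=24
i=15 t=33 v=4: → [33,39); WM=24
i=16 t=35 v=3: → [33,41); WM=24
i=17 t=35 v=8: → [33,41); WM=32

[0,33)=8 [33,41)=3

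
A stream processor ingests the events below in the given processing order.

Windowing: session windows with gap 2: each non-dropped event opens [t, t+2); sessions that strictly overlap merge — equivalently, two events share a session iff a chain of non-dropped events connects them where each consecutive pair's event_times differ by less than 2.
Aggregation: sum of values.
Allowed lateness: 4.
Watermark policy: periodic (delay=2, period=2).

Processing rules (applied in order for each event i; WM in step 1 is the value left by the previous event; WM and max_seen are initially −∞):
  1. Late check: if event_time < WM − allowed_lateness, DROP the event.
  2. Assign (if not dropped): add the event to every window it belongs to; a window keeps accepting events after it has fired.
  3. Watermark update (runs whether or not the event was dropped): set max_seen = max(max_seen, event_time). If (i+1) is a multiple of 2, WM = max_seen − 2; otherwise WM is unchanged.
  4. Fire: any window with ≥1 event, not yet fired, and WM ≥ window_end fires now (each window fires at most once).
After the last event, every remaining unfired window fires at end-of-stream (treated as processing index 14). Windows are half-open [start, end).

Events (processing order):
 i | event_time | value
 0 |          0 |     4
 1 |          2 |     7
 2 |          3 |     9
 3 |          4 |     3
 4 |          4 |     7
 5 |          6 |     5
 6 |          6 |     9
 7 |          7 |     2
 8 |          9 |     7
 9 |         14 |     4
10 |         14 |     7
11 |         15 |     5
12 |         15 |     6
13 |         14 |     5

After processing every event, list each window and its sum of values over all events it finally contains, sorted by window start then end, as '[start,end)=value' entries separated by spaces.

i=0 t=0 v=4: → [0,2); WM=−∞
i=1 t=2 v=7: → [2,4); WM=0
i=2 t=3 v=9: → [2,5); WM=0
i=3 t=4 v=3: → [2,6); WM=2
i=4 t=4 v=7: → [2,6); WM=2
i=5 t=6 v=5: → [6,8); WM=4
i=6 t=6 v=9: → [6,8); WM=4
i=7 t=7 v=2: → [6,9); WM=5
i=8 t=9 v=7: → [9,11); WM=5
i=9 t=14 v=4: → [14,16); WM=12
i=10 t=14 v=7: → [14,16); WM=12
i=11 t=15 v=5: → [14,17); WM=13
i=12 t=15 v=6: → [14,17); WM=13
i=13 t=14 v=5: → [14,17); WM=13

[0,2)=4 [2,6)=26 [6,9)=16 [9,11)=7 [14,17)=27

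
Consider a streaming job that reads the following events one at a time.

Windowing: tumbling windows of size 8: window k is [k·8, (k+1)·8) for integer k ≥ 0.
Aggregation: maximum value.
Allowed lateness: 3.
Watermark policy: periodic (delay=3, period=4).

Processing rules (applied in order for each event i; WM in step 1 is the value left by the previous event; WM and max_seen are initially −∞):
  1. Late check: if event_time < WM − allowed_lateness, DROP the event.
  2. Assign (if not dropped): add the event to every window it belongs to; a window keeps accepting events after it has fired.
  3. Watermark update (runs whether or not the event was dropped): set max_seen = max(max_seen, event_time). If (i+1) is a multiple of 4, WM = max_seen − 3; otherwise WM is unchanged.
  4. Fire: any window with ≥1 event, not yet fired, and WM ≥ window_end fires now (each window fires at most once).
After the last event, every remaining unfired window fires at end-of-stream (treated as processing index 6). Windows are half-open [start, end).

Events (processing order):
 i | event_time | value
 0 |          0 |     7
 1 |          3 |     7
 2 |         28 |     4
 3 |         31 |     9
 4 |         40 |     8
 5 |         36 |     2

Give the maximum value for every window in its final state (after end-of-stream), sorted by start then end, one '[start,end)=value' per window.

i=0 t=0 v=7: → [0,8); WM=−∞
i=1 t=3 v=7: → [0,8); WM=−∞
i=2 t=28 v=4: → [24,32); WM=−∞
i=3 t=31 v=9: → [24,32); WM=28; [0,8) fires=7
i=4 t=40 v=8: → [40,48); WM=28
i=5 t=36 v=2: → [32,40); WM=28

[0,8)=7 [24,32)=9 [32,40)=2 [40,48)=8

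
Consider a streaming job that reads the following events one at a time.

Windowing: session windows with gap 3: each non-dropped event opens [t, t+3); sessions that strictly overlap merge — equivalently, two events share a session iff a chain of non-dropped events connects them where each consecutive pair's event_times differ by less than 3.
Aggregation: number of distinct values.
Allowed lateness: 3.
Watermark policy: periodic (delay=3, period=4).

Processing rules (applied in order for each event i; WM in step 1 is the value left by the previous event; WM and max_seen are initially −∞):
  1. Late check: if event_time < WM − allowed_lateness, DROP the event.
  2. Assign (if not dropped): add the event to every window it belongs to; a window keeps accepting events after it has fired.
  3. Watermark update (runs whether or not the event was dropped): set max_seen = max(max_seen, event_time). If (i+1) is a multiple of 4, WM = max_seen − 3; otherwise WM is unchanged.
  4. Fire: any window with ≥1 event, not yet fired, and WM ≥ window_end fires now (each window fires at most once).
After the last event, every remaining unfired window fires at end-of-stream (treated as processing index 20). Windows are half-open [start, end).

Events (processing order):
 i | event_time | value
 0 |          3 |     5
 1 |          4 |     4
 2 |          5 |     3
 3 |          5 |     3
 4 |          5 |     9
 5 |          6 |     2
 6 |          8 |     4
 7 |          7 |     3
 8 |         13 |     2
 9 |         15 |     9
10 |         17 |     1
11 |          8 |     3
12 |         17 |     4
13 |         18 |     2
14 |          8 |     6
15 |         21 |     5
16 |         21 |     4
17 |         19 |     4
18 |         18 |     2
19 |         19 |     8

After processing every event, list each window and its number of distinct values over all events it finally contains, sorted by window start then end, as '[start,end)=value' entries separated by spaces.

i=0 t=3 v=5: → [3,6); WM=−∞
i=1 t=4 v=4: → [3,7); WM=−∞
i=2 t=5 v=3: → [3,8); WM=−∞
i=3 t=5 v=3: → [3,8); WM=2
i=4 t=5 v=9: → [3,8); WM=2
i=5 t=6 v=2: → [3,9); WM=2
i=6 t=8 v=4: → [3,11); WM=2
i=7 t=7 v=3: → [3,11); WM=5
i=8 t=13 v=2: → [13,16); WM=5
i=9 t=15 v=9: → [13,18); WM=5
i=10 t=17 v=1: → [13,20); WM=5
i=11 t=8 v=3: → [3,11); WM=14
i=12 t=17 v=4: → [13,20); WM=14
i=13 t=18 v=2: → [13,21); WM=14
i=14 t=8 v=6: DROP (t<14-3); WM=14
i=15 t=21 v=5: → [21,24); WM=18
i=16 t=21 v=4: → [21,24); WM=18
i=17 t=19 v=4: → [13,24); WM=18
i=18 t=18 v=2: → [13,24); WM=18
i=19 t=19 v=8: → [13,24); WM=18

[3,11)=5 [13,24)=6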